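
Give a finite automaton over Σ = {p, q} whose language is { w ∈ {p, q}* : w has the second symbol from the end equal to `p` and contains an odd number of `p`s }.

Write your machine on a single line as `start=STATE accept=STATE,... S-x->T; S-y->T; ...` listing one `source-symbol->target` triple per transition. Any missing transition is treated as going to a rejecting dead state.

Handle the two conditions separately and then intersect. One (7 states) tracks the last 2 symbols read; the other (2 states) tracks the count of `p`s modulo 2. Each combined state is a pair, one component from each; accept when both components accept. Equivalent product states are then merged.
With 6 states:
        p   q  
>  s0   s1  s0 
   s1   s2  s3 
   s2   s4  s0 
 * s3   s2  s5 
 * s4   s2  s3 
   s5   s2  s5 
(> = start, * = accepting)

start=s0; accept=s3,s4; s0-p->s1; s0-q->s0; s1-p->s2; s1-q->s3; s2-p->s4; s2-q->s0; s3-p->s2; s3-q->s5; s4-p->s2; s4-q->s3; s5-p->s2; s5-q->s5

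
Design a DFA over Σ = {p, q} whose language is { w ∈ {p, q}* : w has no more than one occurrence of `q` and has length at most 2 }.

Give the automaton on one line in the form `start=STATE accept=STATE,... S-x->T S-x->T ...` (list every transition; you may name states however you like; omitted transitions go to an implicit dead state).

Run two small machines in parallel and take their product. The first has 3 states tracking the count of `q`s, saturating at 2; the second has 4 states tracking the input length, saturating at 3. A product state is a pair (one from each), accepting exactly when both do. Minimizing collapses redundant product states.
With 5 states:
        p   q  
>* s0   s1  s2 
 * s1   s3  s3 
 * s2   s3  s4 
 * s3   s4  s4 
   s4   s4  s4 
(> = start, * = accepting)

start=s0 accept=s0,s1,s2,s3 s0-p->s1 s0-q->s2 s1-p->s3 s1-q->s3 s2-p->s3 s2-q->s4 s3-p->s4 s3-q->s4 s4-p->s4 s4-q->s4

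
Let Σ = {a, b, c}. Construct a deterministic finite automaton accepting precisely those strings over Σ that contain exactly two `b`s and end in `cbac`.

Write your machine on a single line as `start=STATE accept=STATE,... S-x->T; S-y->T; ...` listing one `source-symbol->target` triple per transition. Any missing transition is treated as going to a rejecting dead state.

Run two small machines in parallel and take their product. One (4 states) tracks the count of `b`s, saturating at 3; the other (5 states) tracks how much of the suffix `cbac` has currently been matched. Each combined state is a pair, one component from each; accept when both components accept.
A 17-state machine:
          a    b    c  
>  q0     q0   q1   q2 
   q1     q1   q3   q4 
   q2     q0   q5   q2 
   q3     q3   q6   q7 
   q4     q1   q8   q4 
   q5     q9   q3   q4 
   q6     q6   q6  q10 
   q7     q3  q11   q7 
   q8    q12   q6   q7 
   q9     q1   q3  q13 
   q10    q6  q11  q10 
   q11   q14   q6  q10 
   q12    q3   q6  q15 
   q13    q1   q8   q4 
   q14    q6   q6  q16 
 * q15    q3  q11   q7 
   q16    q6  q11  q10 
(> = start, * = accepting)

start=q0; accept=q15; q0-a->q0; q0-b->q1; q0-c->q2; q1-a->q1; q1-b->q3; q1-c->q4; q2-a->q0; q2-b->q5; q2-c->q2; q3-a->q3; q3-b->q6; q3-c->q7; q4-a->q1; q4-b->q8; q4-c->q4; q5-a->q9; q5-b->q3; q5-c->q4; q6-a->q6; q6-b->q6; q6-c->q10; q7-a->q3; q7-b->q11; q7-c->q7; q8-a->q12; q8-b->q6; q8-c->q7; q9-a->q1; q9-b->q3; q9-c->q13; q10-a->q6; q10-b->q11; q10-c->q10; q11-a->q14; q11-b->q6; q11-c->q10; q12-a->q3; q12-b->q6; q12-c->q15; q13-a->q1; q13-b->q8; q13-c->q4; q14-a->q6; q14-b->q6; q14-c->q16; q15-a->q3; q15-b->q11; q15-c->q7; q16-a->q6; q16-b->q11; q16-c->q10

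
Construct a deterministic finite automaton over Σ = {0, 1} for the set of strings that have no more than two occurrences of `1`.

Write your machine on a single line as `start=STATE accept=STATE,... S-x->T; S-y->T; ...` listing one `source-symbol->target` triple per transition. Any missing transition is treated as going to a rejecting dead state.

Count `1`s, saturating at 3: states q0 through q2 mean 0 through 2 `1`s seen; q3 means more than 2. Each `1` increments (capped at q3); other symbols loop. Accept from {q0, q1, q2}.
With 4 states:
        0   1  
>* q0   q0  q1 
 * q1   q1  q2 
 * q2   q2  q3 
   q3   q3  q3 
(> = start, * = accepting)

start=q0; accept=q0,q1,q2; q0-0->q0; q0-1->q1; q1-0->q1; q1-1->q2; q2-0->q2; q2-1->q3; q3-0->q3; q3-1->q3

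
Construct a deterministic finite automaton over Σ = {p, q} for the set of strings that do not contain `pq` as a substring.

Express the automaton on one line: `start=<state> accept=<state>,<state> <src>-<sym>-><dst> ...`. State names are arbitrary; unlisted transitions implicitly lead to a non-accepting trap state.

Track partial matches of the forbidden pattern `pq`. State S2 is a dead state reached once `pq` has occurred; every other state accepts. S0 means no part of `pq` is currently matched.
3 states suffice.
        p   q  
>* S0   S1  S0 
 * S1   S1  S2 
   S2   S2  S2 
(> = start, * = accepting)

start=S0 accept=S0,S1 S0-p->S1 S0-q->S0 S1-p->S1 S1-q->S2 S2-p->S2 S2-q->S2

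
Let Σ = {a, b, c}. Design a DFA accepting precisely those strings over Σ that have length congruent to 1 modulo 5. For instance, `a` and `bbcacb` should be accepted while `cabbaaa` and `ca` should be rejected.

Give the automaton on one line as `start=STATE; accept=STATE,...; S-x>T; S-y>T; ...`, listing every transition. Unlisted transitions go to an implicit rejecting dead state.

start=q0; accept=q1; q0-a>q1; q0-b>q1; q0-c>q1; q1-a>q2; q1-b>q2; q1-c>q2; q2-a>q3; q2-b>q3; q2-c>q3; q3-a>q4; q3-b>q4; q3-c>q4; q4-a>q0; q4-b>q0; q4-c>q0

Only the length mod 5 matters, so use a 5-cycle: from any state, every input symbol moves to the next state, wrapping q4 back to q0. Mark q1 accepting.
With 5 states:
        a   b   c  
>  q0   q1  q1  q1 
 * q1   q2  q2  q2 
   q2   q3  q3  q3 
   q3   q4  q4  q4 
   q4   q0  q0  q0 
(> = start, * = accepting)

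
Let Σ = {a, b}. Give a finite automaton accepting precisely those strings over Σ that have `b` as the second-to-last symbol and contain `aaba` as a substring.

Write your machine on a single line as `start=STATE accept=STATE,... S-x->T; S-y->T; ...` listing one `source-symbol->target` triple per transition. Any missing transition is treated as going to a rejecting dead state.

start=q0; accept=q4,q7; q0-a->q1; q0-b->q0; q1-a->q2; q1-b->q0; q2-a->q2; q2-b->q3; q3-a->q4; q3-b->q0; q4-a->q5; q4-b->q6; q5-a->q5; q5-b->q6; q6-a->q4; q6-b->q7; q7-a->q4; q7-b->q7

Handle the two conditions separately and then intersect. The first has 7 states tracking the last 2 symbols read; the second has 5 states tracking whether and how much of `aaba` has been seen. A product state is a pair (one from each), accepting exactly when both do. Equivalent product states are then merged.
8 states suffice.
        a   b  
>  q0   q1  q0 
   q1   q2  q0 
   q2   q2  q3 
   q3   q4  q0 
 * q4   q5  q6 
   q5   q5  q6 
   q6   q4  q7 
 * q7   q4  q7 
(> = start, * = accepting)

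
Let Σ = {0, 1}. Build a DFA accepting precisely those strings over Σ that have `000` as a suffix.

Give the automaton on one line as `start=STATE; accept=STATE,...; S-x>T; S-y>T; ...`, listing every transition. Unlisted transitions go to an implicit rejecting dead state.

Remember how much of `000` the current input suffix matches. State q0 means no match yet; q1 means the last symbol is `0`; q2 means the last 2 symbols are `00`; q3 means the last 3 symbols are `000`. Only q3 accepts. On a mismatch, fall back to the longest proper suffix that is still a prefix of `000`.
        0   1  
>  q0   q1  q0 
   q1   q2  q0 
   q2   q3  q0 
 * q3   q3  q0 
(> = start, * = accepting)

start=q0; accept=q3; q0-0>q1; q0-1>q0; q1-0>q2; q1-1>q0; q2-0>q3; q2-1>q0; q3-0>q3; q3-1>q0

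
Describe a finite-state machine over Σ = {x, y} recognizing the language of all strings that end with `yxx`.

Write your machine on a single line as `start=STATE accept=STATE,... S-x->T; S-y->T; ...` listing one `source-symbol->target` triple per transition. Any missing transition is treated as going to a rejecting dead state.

Remember how much of `yxx` the current input suffix matches. State s0 means no match yet; s1 means the last symbol is `y`; s2 means the last 2 symbols are `yx`; s3 means the last 3 symbols are `yxx`. Only s3 accepts. On a mismatch, fall back to the longest proper suffix that is still a prefix of `yxx`.
4 states suffice.
        x   y  
>  s0   s0  s1 
   s1   s2  s1 
   s2   s3  s1 
 * s3   s0  s1 
(> = start, * = accepting)

start=s0; accept=s3; s0-x->s0; s0-y->s1; s1-x->s2; s1-y->s1; s2-x->s3; s2-y->s1; s3-x->s0; s3-y->s1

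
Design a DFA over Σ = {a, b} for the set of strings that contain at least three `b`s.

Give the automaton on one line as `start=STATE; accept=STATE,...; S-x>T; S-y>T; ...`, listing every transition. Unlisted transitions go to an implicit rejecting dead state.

Count `b`s, saturating at 4: states q0 through q3 mean 0 through 3 `b`s seen; q4 means more than 3. Each `b` increments (capped at q4); other symbols loop. Accept from {q3, q4}.
A 5-state machine:
        a   b  
>  q0   q0  q1 
   q1   q1  q2 
   q2   q2  q3 
 * q3   q3  q4 
 * q4   q4  q4 
(> = start, * = accepting)

start=q0; accept=q3,q4; q0-a>q0; q0-b>q1; q1-a>q1; q1-b>q2; q2-a>q2; q2-b>q3; q3-a>q3; q3-b>q4; q4-a>q4; q4-b>q4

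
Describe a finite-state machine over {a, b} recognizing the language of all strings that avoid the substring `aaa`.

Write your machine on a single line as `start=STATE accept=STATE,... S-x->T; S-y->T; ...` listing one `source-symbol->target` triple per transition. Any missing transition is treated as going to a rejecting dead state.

This is the complement of 'contains `aaa`'. Use the same substring-matching states — s0 through s3 holding how much of `aaa` has just been matched — but flip the accepting set: everything except the trap s3 accepts.
        a   b  
>* s0   s1  s0 
 * s1   s2  s0 
 * s2   s3  s0 
   s3   s3  s3 
(> = start, * = accepting)

start=s0; accept=s0,s1,s2; s0-a->s1; s0-b->s0; s1-a->s2; s1-b->s0; s2-a->s3; s2-b->s0; s3-a->s3; s3-b->s3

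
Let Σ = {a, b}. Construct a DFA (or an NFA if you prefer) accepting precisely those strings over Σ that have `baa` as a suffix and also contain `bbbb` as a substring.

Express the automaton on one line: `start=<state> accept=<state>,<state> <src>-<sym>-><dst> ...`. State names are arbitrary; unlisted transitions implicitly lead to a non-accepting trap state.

Run two small machines in parallel and take their product. One (4 states) tracks how much of the suffix `baa` has currently been matched; the other (5 states) tracks whether and how much of `bbbb` has been seen. Each combined state is a pair, one component from each; accept when both components accept.
10 states suffice.
        a   b  
>  S0   S0  S1 
   S1   S2  S3 
   S2   S4  S1 
   S3   S2  S5 
   S4   S0  S1 
   S5   S2  S6 
   S6   S7  S6 
   S7   S8  S6 
 * S8   S9  S6 
   S9   S9  S6 
(> = start, * = accepting)

start=S0 accept=S8 S0-a->S0 S0-b->S1 S1-a->S2 S1-b->S3 S2-a->S4 S2-b->S1 S3-a->S2 S3-b->S5 S4-a->S0 S4-b->S1 S5-a->S2 S5-b->S6 S6-a->S7 S6-b->S6 S7-a->S8 S7-b->S6 S8-a->S9 S8-b->S6 S9-a->S9 S9-b->S6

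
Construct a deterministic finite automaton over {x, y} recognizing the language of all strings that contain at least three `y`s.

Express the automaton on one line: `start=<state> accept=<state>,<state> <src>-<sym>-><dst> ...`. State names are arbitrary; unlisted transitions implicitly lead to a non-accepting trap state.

start=s0 accept=s3,s4 s0-x->s0 s0-y->s1 s1-x->s1 s1-y->s2 s2-x->s2 s2-y->s3 s3-x->s3 s3-y->s4 s4-x->s4 s4-y->s4

Only the number of `y`s matters, and only up to 4. Make a chain s0 → s1 → s2 → s3 → s4 advanced by each `y` (with s4 absorbing); every other symbol self-loops. The accepting set is {s3, s4}.
With 5 states:
        x   y  
>  s0   s0  s1 
   s1   s1  s2 
   s2   s2  s3 
 * s3   s3  s4 
 * s4   s4  s4 
(> = start, * = accepting)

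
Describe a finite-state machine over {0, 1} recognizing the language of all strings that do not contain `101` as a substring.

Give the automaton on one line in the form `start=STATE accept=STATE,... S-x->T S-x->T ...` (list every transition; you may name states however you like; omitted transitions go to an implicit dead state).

start=q0 accept=q0,q1,q2 q0-0->q0 q0-1->q1 q1-0->q2 q1-1->q1 q2-0->q0 q2-1->q3 q3-0->q3 q3-1->q3

Track partial matches of the forbidden pattern `101`. State q3 is a dead state reached once `101` has occurred; every other state accepts. q0 means no part of `101` is currently matched.
A 4-state machine:
        0   1  
>* q0   q0  q1 
 * q1   q2  q1 
 * q2   q0  q3 
   q3   q3  q3 
(> = start, * = accepting)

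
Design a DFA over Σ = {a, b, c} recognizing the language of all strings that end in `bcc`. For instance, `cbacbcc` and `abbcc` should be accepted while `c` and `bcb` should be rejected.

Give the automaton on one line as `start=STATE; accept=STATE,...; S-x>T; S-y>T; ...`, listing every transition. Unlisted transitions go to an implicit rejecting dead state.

start=s0; accept=s3; s0-a>s0; s0-b>s1; s0-c>s0; s1-a>s0; s1-b>s1; s1-c>s2; s2-a>s0; s2-b>s1; s2-c>s3; s3-a>s0; s3-b>s1; s3-c>s0

Remember how much of `bcc` the current input suffix matches. State s0 means no match yet; s1 means the last symbol is `b`; s2 means the last 2 symbols are `bc`; s3 means the last 3 symbols are `bcc`. Only s3 accepts. On a mismatch, fall back to the longest proper suffix that is still a prefix of `bcc`.
4 states suffice.
        a   b   c  
>  s0   s0  s1  s0 
   s1   s0  s1  s2 
   s2   s0  s1  s3 
 * s3   s0  s1  s0 
(> = start, * = accepting)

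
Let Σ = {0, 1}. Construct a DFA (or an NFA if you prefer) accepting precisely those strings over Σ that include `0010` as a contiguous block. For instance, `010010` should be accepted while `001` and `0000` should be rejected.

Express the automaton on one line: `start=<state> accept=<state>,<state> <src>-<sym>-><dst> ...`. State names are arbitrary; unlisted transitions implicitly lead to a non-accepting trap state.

start=A accept=E A-0->B A-1->A B-0->C B-1->A C-0->C C-1->D D-0->E D-1->A E-0->E E-1->E

States A..D record the length of the longest prefix of `0010` that matches the current input suffix. Reaching E means `0010` has been seen, and we stay there forever. Accept from E.
5 states suffice.
       0  1 
>  A   B  A 
   B   C  A 
   C   C  D 
   D   E  A 
 * E   E  E 
(> = start, * = accepting)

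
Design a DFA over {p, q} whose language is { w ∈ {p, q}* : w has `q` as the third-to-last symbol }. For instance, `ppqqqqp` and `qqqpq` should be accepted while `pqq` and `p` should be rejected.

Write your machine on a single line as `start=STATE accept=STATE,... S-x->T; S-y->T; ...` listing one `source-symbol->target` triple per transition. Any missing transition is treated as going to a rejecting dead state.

start=s0; accept=s11,s12,s13,s14; s0-p->s1; s0-q->s2; s1-p->s3; s1-q->s4; s2-p->s5; s2-q->s6; s3-p->s7; s3-q->s8; s4-p->s9; s4-q->s10; s5-p->s11; s5-q->s12; s6-p->s13; s6-q->s14; s7-p->s7; s7-q->s8; s8-p->s9; s8-q->s10; s9-p->s11; s9-q->s12; s10-p->s13; s10-q->s14; s11-p->s7; s11-q->s8; s12-p->s9; s12-q->s10; s13-p->s11; s13-q->s12; s14-p->s13; s14-q->s14

A DFA must remember the last 3 symbols (since which symbol is third-to-last isn't known until the input ends). Use one state per possible window of the last ≤3 symbols; accept from those whose window starts with `q`.
15 states suffice.
          p    q  
>  s0     s1   s2 
   s1     s3   s4 
   s2     s5   s6 
   s3     s7   s8 
   s4     s9  s10 
   s5    s11  s12 
   s6    s13  s14 
   s7     s7   s8 
   s8     s9  s10 
   s9    s11  s12 
   s10   s13  s14 
 * s11    s7   s8 
 * s12    s9  s10 
 * s13   s11  s12 
 * s14   s13  s14 
(> = start, * = accepting)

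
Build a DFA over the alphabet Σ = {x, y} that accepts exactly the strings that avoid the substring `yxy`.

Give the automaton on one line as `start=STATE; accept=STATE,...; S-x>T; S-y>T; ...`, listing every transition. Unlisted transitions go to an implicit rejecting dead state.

start=q0; accept=q0,q1,q2; q0-x>q0; q0-y>q1; q1-x>q2; q1-y>q1; q2-x>q0; q2-y>q3; q3-x>q3; q3-y>q3

Track partial matches of the forbidden pattern `yxy`. State q3 is a dead state reached once `yxy` has occurred; every other state accepts. q0 means no part of `yxy` is currently matched.
With 4 states:
        x   y  
>* q0   q0  q1 
 * q1   q2  q1 
 * q2   q0  q3 
   q3   q3  q3 
(> = start, * = accepting)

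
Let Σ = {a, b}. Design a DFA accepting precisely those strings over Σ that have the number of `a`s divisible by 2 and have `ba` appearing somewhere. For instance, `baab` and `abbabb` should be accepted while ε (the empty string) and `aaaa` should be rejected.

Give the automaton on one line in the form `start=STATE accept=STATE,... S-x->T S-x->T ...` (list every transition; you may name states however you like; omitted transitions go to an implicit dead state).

start=s0 accept=s5 s0-a->s1 s0-b->s2 s1-a->s0 s1-b->s3 s2-a->s4 s2-b->s2 s3-a->s5 s3-b->s3 s4-a->s5 s4-b->s4 s5-a->s4 s5-b->s5

Handle the two conditions separately and then intersect. One (2 states) tracks the count of `a`s modulo 2; the other (3 states) tracks whether and how much of `ba` has been seen. Each combined state is a pair, one component from each; accept when both components accept.
With 6 states:
        a   b  
>  s0   s1  s2 
   s1   s0  s3 
   s2   s4  s2 
   s3   s5  s3 
   s4   s5  s4 
 * s5   s4  s5 
(> = start, * = accepting)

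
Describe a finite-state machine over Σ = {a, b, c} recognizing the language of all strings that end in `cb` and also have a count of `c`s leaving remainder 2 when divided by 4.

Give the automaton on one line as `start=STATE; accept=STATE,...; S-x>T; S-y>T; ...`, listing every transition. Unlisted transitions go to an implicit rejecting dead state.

Build one automaton per condition and run them in lockstep. The first has 3 states tracking how much of the suffix `cb` has currently been matched; the second has 4 states tracking the count of `c`s modulo 4. A product state is a pair (one from each), accepting exactly when both do.
12 states suffice.
          a    b    c  
>  S0     S0   S0   S1 
   S1     S2   S3   S4 
   S2     S2   S2   S4 
   S3     S2   S2   S4 
   S4     S5   S6   S7 
   S5     S5   S5   S7 
 * S6     S5   S5   S7 
   S7     S8   S9  S10 
   S8     S8   S8  S10 
   S9     S8   S8  S10 
   S10    S0  S11   S1 
   S11    S0   S0   S1 
(> = start, * = accepting)

start=S0; accept=S6; S0-a>S0; S0-b>S0; S0-c>S1; S1-a>S2; S1-b>S3; S1-c>S4; S2-a>S2; S2-b>S2; S2-c>S4; S3-a>S2; S3-b>S2; S3-c>S4; S4-a>S5; S4-b>S6; S4-c>S7; S5-a>S5; S5-b>S5; S5-c>S7; S6-a>S5; S6-b>S5; S6-c>S7; S7-a>S8; S7-b>S9; S7-c>S10; S8-a>S8; S8-b>S8; S8-c>S10; S9-a>S8; S9-b>S8; S9-c>S10; S10-a>S0; S10-b>S11; S10-c>S1; S11-a>S0; S11-b>S0; S11-c>S1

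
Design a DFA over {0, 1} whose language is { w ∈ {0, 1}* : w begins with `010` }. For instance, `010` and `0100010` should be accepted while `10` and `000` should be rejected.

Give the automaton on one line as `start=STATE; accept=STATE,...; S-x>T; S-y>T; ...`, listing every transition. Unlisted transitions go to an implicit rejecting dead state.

Walk along `010` while the input agrees: from A take `0` to B, and so on. Any deviation drops to the rejecting sink E. Once D is reached the prefix is confirmed and every continuation is accepted.
       0  1 
>  A   B  E 
   B   E  C 
   C   D  E 
 * D   D  D 
   E   E  E 
(> = start, * = accepting)

start=A; accept=D; A-0>B; A-1>E; B-0>E; B-1>C; C-0>D; C-1>E; D-0>D; D-1>D; E-0>E; E-1>E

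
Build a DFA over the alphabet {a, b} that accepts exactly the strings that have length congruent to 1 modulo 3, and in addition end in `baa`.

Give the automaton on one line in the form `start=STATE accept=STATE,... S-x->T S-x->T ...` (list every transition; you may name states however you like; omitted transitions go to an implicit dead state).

Build one automaton per condition and run them in lockstep. One (3 states) tracks the input length modulo 3; the other (4 states) tracks how much of the suffix `baa` has currently been matched. Each combined state is a pair, one component from each; accept when both components accept.
A 12-state machine:
          a    b  
>  S0     S1   S2 
   S1     S3   S4 
   S2     S5   S4 
   S3     S0   S6 
   S4     S7   S6 
   S5     S8   S6 
   S6     S9   S2 
   S7    S10   S2 
   S8     S1   S2 
   S9    S11   S4 
 * S10    S3   S4 
   S11    S0   S6 
(> = start, * = accepting)

start=S0 accept=S10 S0-a->S1 S0-b->S2 S1-a->S3 S1-b->S4 S2-a->S5 S2-b->S4 S3-a->S0 S3-b->S6 S4-a->S7 S4-b->S6 S5-a->S8 S5-b->S6 S6-a->S9 S6-b->S2 S7-a->S10 S7-b->S2 S8-a->S1 S8-b->S2 S9-a->S11 S9-b->S4 S10-a->S3 S10-b->S4 S11-a->S0 S11-b->S6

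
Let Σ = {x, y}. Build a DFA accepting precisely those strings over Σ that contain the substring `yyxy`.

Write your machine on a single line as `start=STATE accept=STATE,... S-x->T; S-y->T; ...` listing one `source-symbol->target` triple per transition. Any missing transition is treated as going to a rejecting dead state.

start=q0; accept=q4; q0-x->q0; q0-y->q1; q1-x->q0; q1-y->q2; q2-x->q3; q2-y->q2; q3-x->q0; q3-y->q4; q4-x->q4; q4-y->q4

Track how much of `yyxy` has been matched so far: state q0 is no progress, q4 is the absorbing accept state reached once `yyxy` has occurred. Intermediate states record partial matches; on a mismatch, fall back to the longest reusable overlap.
        x   y  
>  q0   q0  q1 
   q1   q0  q2 
   q2   q3  q2 
   q3   q0  q4 
 * q4   q4  q4 
(> = start, * = accepting)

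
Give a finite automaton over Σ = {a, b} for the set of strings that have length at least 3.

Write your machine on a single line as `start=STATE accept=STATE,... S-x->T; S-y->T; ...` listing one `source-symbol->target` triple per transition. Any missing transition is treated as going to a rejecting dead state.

start=s0; accept=s3,s4; s0-a->s1; s0-b->s1; s1-a->s2; s1-b->s2; s2-a->s3; s2-b->s3; s3-a->s4; s3-b->s4; s4-a->s4; s4-b->s4

We only need to distinguish lengths 0, 1, …, 3, and '>3'. Chain s0 → s1 → s2 → s3 → s4 on every symbol, with s4 looping. Accepting states: {s3, s4}.
A 5-state machine:
        a   b  
>  s0   s1  s1 
   s1   s2  s2 
   s2   s3  s3 
 * s3   s4  s4 
 * s4   s4  s4 
(> = start, * = accepting)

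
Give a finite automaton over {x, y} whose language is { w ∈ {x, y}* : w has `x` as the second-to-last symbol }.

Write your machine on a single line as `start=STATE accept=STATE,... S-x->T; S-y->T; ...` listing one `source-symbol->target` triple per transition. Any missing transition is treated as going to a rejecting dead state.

start=q0; accept=q3,q4; q0-x->q1; q0-y->q2; q1-x->q3; q1-y->q4; q2-x->q5; q2-y->q6; q3-x->q3; q3-y->q4; q4-x->q5; q4-y->q6; q5-x->q3; q5-y->q4; q6-x->q5; q6-y->q6

Because acceptance depends on a position counted from the end, the machine has to buffer the most recent 2 symbols. Make each state the string of the last up-to-2 symbols read; on input `x` shift the window left and append `x`. Accept when the buffered window has length 2 and begins with `x`.
7 states suffice.
        x   y  
>  q0   q1  q2 
   q1   q3  q4 
   q2   q5  q6 
 * q3   q3  q4 
 * q4   q5  q6 
   q5   q3  q4 
   q6   q5  q6 
(> = start, * = accepting)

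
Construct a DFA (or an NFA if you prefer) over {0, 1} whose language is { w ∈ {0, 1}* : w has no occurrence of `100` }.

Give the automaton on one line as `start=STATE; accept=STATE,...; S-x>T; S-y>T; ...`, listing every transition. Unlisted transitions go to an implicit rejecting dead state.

Track partial matches of the forbidden pattern `100`. State q3 is a dead state reached once `100` has occurred; every other state accepts. q0 means no part of `100` is currently matched.
4 states suffice.
        0   1  
>* q0   q0  q1 
 * q1   q2  q1 
 * q2   q3  q1 
   q3   q3  q3 
(> = start, * = accepting)

start=q0; accept=q0,q1,q2; q0-0>q0; q0-1>q1; q1-0>q2; q1-1>q1; q2-0>q3; q2-1>q1; q3-0>q3; q3-1>q3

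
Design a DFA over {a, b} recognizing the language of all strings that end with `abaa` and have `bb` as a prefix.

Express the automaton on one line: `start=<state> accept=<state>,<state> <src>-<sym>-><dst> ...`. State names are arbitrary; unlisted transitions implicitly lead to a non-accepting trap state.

start=S0 accept=S7 S0-a->S1 S0-b->S2 S1-a->S1 S1-b->S1 S2-a->S1 S2-b->S3 S3-a->S4 S3-b->S3 S4-a->S4 S4-b->S5 S5-a->S6 S5-b->S3 S6-a->S7 S6-b->S5 S7-a->S4 S7-b->S5

Build one automaton per condition and run them in lockstep. One (5 states) tracks how much of the suffix `abaa` has currently been matched; the other (4 states) tracks whether the input so far still matches the prefix `bb`. Each combined state is a pair, one component from each; accept when both components accept. After merging equivalent states the machine shrinks.
With 8 states:
        a   b  
>  S0   S1  S2 
   S1   S1  S1 
   S2   S1  S3 
   S3   S4  S3 
   S4   S4  S5 
   S5   S6  S3 
   S6   S7  S5 
 * S7   S4  S5 
(> = start, * = accepting)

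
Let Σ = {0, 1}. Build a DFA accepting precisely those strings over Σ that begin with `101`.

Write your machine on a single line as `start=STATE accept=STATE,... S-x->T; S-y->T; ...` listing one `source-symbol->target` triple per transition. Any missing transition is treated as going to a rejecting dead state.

start=s0; accept=s3; s0-0->s4; s0-1->s1; s1-0->s2; s1-1->s4; s2-0->s4; s2-1->s3; s3-0->s3; s3-1->s3; s4-0->s4; s4-1->s4

Walk along `101` while the input agrees: from s0 take `1` to s1, and so on. Any deviation drops to the rejecting sink s4. Once s3 is reached the prefix is confirmed and every continuation is accepted.
A 5-state machine:
        0   1  
>  s0   s4  s1 
   s1   s2  s4 
   s2   s4  s3 
 * s3   s3  s3 
   s4   s4  s4 
(> = start, * = accepting)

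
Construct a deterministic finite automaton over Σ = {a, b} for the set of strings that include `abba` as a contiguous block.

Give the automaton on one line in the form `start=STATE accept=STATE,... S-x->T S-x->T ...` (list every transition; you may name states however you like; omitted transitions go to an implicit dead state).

States q0..q3 record the length of the longest prefix of `abba` that matches the current input suffix. Reaching q4 means `abba` has been seen, and we stay there forever. Accept from q4.
5 states suffice.
        a   b  
>  q0   q1  q0 
   q1   q1  q2 
   q2   q1  q3 
   q3   q4  q0 
 * q4   q4  q4 
(> = start, * = accepting)

start=q0 accept=q4 q0-a->q1 q0-b->q0 q1-a->q1 q1-b->q2 q2-a->q1 q2-b->q3 q3-a->q4 q3-b->q0 q4-a->q4 q4-b->q4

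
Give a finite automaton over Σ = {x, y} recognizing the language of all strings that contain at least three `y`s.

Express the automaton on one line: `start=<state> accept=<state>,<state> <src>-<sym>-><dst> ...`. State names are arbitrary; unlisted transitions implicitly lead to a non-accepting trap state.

start=s0 accept=s3,s4 s0-x->s0 s0-y->s1 s1-x->s1 s1-y->s2 s2-x->s2 s2-y->s3 s3-x->s3 s3-y->s4 s4-x->s4 s4-y->s4

Only the number of `y`s matters, and only up to 4. Make a chain s0 → s1 → s2 → s3 → s4 advanced by each `y` (with s4 absorbing); every other symbol self-loops. The accepting set is {s3, s4}.
        x   y  
>  s0   s0  s1 
   s1   s1  s2 
   s2   s2  s3 
 * s3   s3  s4 
 * s4   s4  s4 
(> = start, * = accepting)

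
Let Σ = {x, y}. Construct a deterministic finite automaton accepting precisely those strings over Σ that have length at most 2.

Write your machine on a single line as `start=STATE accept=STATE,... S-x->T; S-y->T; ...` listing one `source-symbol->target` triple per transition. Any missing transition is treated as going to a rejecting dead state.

We only need to distinguish lengths 0, 1, …, 2, and '>2'. Chain q0 → q1 → q2 → q3 on every symbol, with q3 looping. Accepting states: {q0, q1, q2}.
A 4-state machine:
        x   y  
>* q0   q1  q1 
 * q1   q2  q2 
 * q2   q3  q3 
   q3   q3  q3 
(> = start, * = accepting)

start=q0; accept=q0,q1,q2; q0-x->q1; q0-y->q1; q1-x->q2; q1-y->q2; q2-x->q3; q2-y->q3; q3-x->q3; q3-y->q3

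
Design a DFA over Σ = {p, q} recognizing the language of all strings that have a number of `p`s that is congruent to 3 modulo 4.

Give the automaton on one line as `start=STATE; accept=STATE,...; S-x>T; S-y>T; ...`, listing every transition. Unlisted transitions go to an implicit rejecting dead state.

start=s0; accept=s3; s0-p>s1; s0-q>s0; s1-p>s2; s1-q>s1; s2-p>s3; s2-q>s2; s3-p>s0; s3-q>s3

The only thing that matters is how many `p`s have appeared, reduced mod 4. Use one state per residue: s0 for 0, …, s3 for 3. Reading `p` moves to the next residue; anything else stays put. s3 is accepting.
        p   q  
>  s0   s1  s0 
   s1   s2  s1 
   s2   s3  s2 
 * s3   s0  s3 
(> = start, * = accepting)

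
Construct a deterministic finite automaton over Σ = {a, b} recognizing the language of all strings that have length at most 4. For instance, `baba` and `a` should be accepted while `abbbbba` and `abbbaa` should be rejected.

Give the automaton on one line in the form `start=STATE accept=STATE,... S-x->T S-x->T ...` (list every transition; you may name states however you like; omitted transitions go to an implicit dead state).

We only need to distinguish lengths 0, 1, …, 4, and '>4'. Chain S0 → S1 → S2 → S3 → S4 → S5 on every symbol, with S5 looping. Accepting states: {S0, S1, S2, S3, S4}.
With 6 states:
        a   b  
>* S0   S1  S1 
 * S1   S2  S2 
 * S2   S3  S3 
 * S3   S4  S4 
 * S4   S5  S5 
   S5   S5  S5 
(> = start, * = accepting)

start=S0 accept=S0,S1,S2,S3,S4 S0-a->S1 S0-b->S1 S1-a->S2 S1-b->S2 S2-a->S3 S2-b->S3 S3-a->S4 S3-b->S4 S4-a->S5 S4-b->S5 S5-a->S5 S5-b->S5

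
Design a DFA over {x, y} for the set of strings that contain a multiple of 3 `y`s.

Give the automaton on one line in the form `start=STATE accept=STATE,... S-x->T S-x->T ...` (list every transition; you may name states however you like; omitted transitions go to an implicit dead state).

The only thing that matters is how many `y`s have appeared, reduced mod 3. Use one state per residue: S0 for 0, …, S2 for 2. Reading `y` moves to the next residue; anything else stays put. S0 is accepting.
3 states suffice.
        x   y  
>* S0   S0  S1 
   S1   S1  S2 
   S2   S2  S0 
(> = start, * = accepting)

start=S0 accept=S0 S0-x->S0 S0-y->S1 S1-x->S1 S1-y->S2 S2-x->S2 S2-y->S0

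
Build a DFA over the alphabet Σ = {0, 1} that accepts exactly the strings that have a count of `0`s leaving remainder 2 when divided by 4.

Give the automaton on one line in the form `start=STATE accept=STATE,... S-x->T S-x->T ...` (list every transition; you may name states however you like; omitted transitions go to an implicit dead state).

start=q0 accept=q2 q0-0->q1 q0-1->q0 q1-0->q2 q1-1->q1 q2-0->q3 q2-1->q2 q3-0->q0 q3-1->q3

The only thing that matters is how many `0`s have appeared, reduced mod 4. Use one state per residue: q0 for 0, …, q3 for 3. Reading `0` moves to the next residue; anything else stays put. q2 is accepting.
A 4-state machine:
        0   1  
>  q0   q1  q0 
   q1   q2  q1 
 * q2   q3  q2 
   q3   q0  q3 
(> = start, * = accepting)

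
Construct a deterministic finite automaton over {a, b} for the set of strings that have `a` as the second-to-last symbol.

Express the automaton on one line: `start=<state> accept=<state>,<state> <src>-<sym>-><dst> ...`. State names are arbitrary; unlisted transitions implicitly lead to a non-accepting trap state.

A DFA must remember the last 2 symbols (since which symbol is second-to-last isn't known until the input ends). Use one state per possible window of the last ≤2 symbols; accept from those whose window starts with `a`.
7 states suffice.
        a   b  
>  q0   q1  q2 
   q1   q3  q4 
   q2   q5  q6 
 * q3   q3  q4 
 * q4   q5  q6 
   q5   q3  q4 
   q6   q5  q6 
(> = start, * = accepting)

start=q0 accept=q3,q4 q0-a->q1 q0-b->q2 q1-a->q3 q1-b->q4 q2-a->q5 q2-b->q6 q3-a->q3 q3-b->q4 q4-a->q5 q4-b->q6 q5-a->q3 q5-b->q4 q6-a->q5 q6-b->q6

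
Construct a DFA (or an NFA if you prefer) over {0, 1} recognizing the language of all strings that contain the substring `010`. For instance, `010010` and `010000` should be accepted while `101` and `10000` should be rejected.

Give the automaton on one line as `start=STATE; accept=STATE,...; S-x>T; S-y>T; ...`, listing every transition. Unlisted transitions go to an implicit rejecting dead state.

States q0..q2 record the length of the longest prefix of `010` that matches the current input suffix. Reaching q3 means `010` has been seen, and we stay there forever. Accept from q3.
With 4 states:
        0   1  
>  q0   q1  q0 
   q1   q1  q2 
   q2   q3  q0 
 * q3   q3  q3 
(> = start, * = accepting)

start=q0; accept=q3; q0-0>q1; q0-1>q0; q1-0>q1; q1-1>q2; q2-0>q3; q2-1>q0; q3-0>q3; q3-1>q3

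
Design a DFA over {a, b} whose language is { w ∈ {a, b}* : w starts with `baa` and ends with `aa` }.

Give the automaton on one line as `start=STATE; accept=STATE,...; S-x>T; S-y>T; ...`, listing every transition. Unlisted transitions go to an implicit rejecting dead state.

start=q0; accept=q6; q0-a>q1; q0-b>q2; q1-a>q3; q1-b>q4; q2-a>q5; q2-b>q4; q3-a>q3; q3-b>q4; q4-a>q1; q4-b>q4; q5-a>q6; q5-b>q4; q6-a>q6; q6-b>q7; q7-a>q8; q7-b>q7; q8-a>q6; q8-b>q7

Build one automaton per condition and run them in lockstep. One (5 states) tracks whether the input so far still matches the prefix `baa`; the other (3 states) tracks how much of the suffix `aa` has currently been matched. Each combined state is a pair, one component from each; accept when both components accept.
A 9-state machine:
        a   b  
>  q0   q1  q2 
   q1   q3  q4 
   q2   q5  q4 
   q3   q3  q4 
   q4   q1  q4 
   q5   q6  q4 
 * q6   q6  q7 
   q7   q8  q7 
   q8   q6  q7 
(> = start, * = accepting)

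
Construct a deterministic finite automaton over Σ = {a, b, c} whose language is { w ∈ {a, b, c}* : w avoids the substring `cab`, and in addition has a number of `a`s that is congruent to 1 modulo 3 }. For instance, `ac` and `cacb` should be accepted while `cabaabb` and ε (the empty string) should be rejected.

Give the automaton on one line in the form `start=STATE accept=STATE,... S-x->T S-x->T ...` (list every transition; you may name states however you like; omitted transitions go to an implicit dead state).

Handle the two conditions separately and then intersect. One (4 states) tracks partial matches of the forbidden pattern `cab`; the other (3 states) tracks the count of `a`s modulo 3. Each combined state is a pair, one component from each; accept when both components accept.
12 states suffice.
          a    b    c  
>  q0     q1   q0   q2 
 * q1     q3   q1   q4 
   q2     q5   q0   q2 
   q3     q0   q3   q6 
 * q4     q7   q1   q4 
 * q5     q3   q8   q4 
   q6     q9   q3   q6 
   q7     q0  q10   q6 
   q8    q10   q8   q8 
   q9     q1  q11   q2 
   q10   q11  q10  q10 
   q11    q8  q11  q11 
(> = start, * = accepting)

start=q0 accept=q1,q4,q5 q0-a->q1 q0-b->q0 q0-c->q2 q1-a->q3 q1-b->q1 q1-c->q4 q2-a->q5 q2-b->q0 q2-c->q2 q3-a->q0 q3-b->q3 q3-c->q6 q4-a->q7 q4-b->q1 q4-c->q4 q5-a->q3 q5-b->q8 q5-c->q4 q6-a->q9 q6-b->q3 q6-c->q6 q7-a->q0 q7-b->q10 q7-c->q6 q8-a->q10 q8-b->q8 q8-c->q8 q9-a->q1 q9-b->q11 q9-c->q2 q10-a->q11 q10-b->q10 q10-c->q10 q11-a->q8 q11-b->q11 q11-c->q11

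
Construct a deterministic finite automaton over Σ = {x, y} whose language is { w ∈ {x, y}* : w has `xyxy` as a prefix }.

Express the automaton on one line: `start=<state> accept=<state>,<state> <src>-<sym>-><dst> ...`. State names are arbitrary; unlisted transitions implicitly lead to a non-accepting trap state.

start=s0 accept=s4 s0-x->s1 s0-y->s5 s1-x->s5 s1-y->s2 s2-x->s3 s2-y->s5 s3-x->s5 s3-y->s4 s4-x->s4 s4-y->s4 s5-x->s5 s5-y->s5

Walk along `xyxy` while the input agrees: from s0 take `x` to s1, and so on. Any deviation drops to the rejecting sink s5. Once s4 is reached the prefix is confirmed and every continuation is accepted.
A 6-state machine:
        x   y  
>  s0   s1  s5 
   s1   s5  s2 
   s2   s3  s5 
   s3   s5  s4 
 * s4   s4  s4 
   s5   s5  s5 
(> = start, * = accepting)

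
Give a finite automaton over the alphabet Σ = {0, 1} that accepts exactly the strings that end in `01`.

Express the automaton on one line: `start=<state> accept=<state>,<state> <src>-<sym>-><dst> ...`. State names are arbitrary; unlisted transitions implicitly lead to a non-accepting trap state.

start=q0 accept=q2 q0-0->q1 q0-1->q0 q1-0->q1 q1-1->q2 q2-0->q1 q2-1->q0

Remember how much of `01` the current input suffix matches. State q0 means no match yet; q1 means the last symbol is `0`; q2 means the last 2 symbols are `01`. Only q2 accepts. On a mismatch, fall back to the longest proper suffix that is still a prefix of `01`.
With 3 states:
        0   1  
>  q0   q1  q0 
   q1   q1  q2 
 * q2   q1  q0 
(> = start, * = accepting)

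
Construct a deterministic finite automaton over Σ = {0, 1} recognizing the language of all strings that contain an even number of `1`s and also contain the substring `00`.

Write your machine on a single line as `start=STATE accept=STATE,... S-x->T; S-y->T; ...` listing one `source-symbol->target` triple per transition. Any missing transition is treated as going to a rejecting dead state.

start=S0; accept=S3; S0-0->S1; S0-1->S2; S1-0->S3; S1-1->S2; S2-0->S4; S2-1->S0; S3-0->S3; S3-1->S5; S4-0->S5; S4-1->S0; S5-0->S5; S5-1->S3

Run two small machines in parallel and take their product. One (2 states) tracks the count of `1`s modulo 2; the other (3 states) tracks whether and how much of `00` has been seen. Each combined state is a pair, one component from each; accept when both components accept.
A 6-state machine:
        0   1  
>  S0   S1  S2 
   S1   S3  S2 
   S2   S4  S0 
 * S3   S3  S5 
   S4   S5  S0 
   S5   S5  S3 
(> = start, * = accepting)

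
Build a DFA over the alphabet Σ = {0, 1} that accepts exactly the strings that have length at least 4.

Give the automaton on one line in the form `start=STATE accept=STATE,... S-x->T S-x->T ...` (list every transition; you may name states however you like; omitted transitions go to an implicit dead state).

start=q0 accept=q4,q5 q0-0->q1 q0-1->q1 q1-0->q2 q1-1->q2 q2-0->q3 q2-1->q3 q3-0->q4 q3-1->q4 q4-0->q5 q4-1->q5 q5-0->q5 q5-1->q5

We only need to distinguish lengths 0, 1, …, 4, and '>4'. Chain q0 → q1 → q2 → q3 → q4 → q5 on every symbol, with q5 looping. Accepting states: {q4, q5}.
        0   1  
>  q0   q1  q1 
   q1   q2  q2 
   q2   q3  q3 
   q3   q4  q4 
 * q4   q5  q5 
 * q5   q5  q5 
(> = start, * = accepting)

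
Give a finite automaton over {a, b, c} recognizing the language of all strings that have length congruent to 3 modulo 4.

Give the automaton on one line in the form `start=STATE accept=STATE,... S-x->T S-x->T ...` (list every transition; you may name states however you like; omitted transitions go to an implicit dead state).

Only the length mod 4 matters, so use a 4-cycle: from any state, every input symbol moves to the next state, wrapping q3 back to q0. Mark q3 accepting.
With 4 states:
        a   b   c  
>  q0   q1  q1  q1 
   q1   q2  q2  q2 
   q2   q3  q3  q3 
 * q3   q0  q0  q0 
(> = start, * = accepting)

start=q0 accept=q3 q0-a->q1 q0-b->q1 q0-c->q1 q1-a->q2 q1-b->q2 q1-c->q2 q2-a->q3 q2-b->q3 q2-c->q3 q3-a->q0 q3-b->q0 q3-c->q0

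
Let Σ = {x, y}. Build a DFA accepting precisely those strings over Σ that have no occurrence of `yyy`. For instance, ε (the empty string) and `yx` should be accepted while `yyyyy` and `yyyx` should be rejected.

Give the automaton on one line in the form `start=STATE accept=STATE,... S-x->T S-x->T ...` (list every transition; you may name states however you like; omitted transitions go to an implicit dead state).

Track partial matches of the forbidden pattern `yyy`. State q3 is a dead state reached once `yyy` has occurred; every other state accepts. q0 means no part of `yyy` is currently matched.
A 4-state machine:
        x   y  
>* q0   q0  q1 
 * q1   q0  q2 
 * q2   q0  q3 
   q3   q3  q3 
(> = start, * = accepting)

start=q0 accept=q0,q1,q2 q0-x->q0 q0-y->q1 q1-x->q0 q1-y->q2 q2-x->q0 q2-y->q3 q3-x->q3 q3-y->q3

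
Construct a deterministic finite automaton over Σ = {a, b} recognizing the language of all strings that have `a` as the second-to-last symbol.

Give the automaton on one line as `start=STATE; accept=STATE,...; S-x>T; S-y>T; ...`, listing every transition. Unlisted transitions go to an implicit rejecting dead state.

start=q0; accept=q3,q4; q0-a>q1; q0-b>q2; q1-a>q3; q1-b>q4; q2-a>q5; q2-b>q6; q3-a>q3; q3-b>q4; q4-a>q5; q4-b>q6; q5-a>q3; q5-b>q4; q6-a>q5; q6-b>q6

Because acceptance depends on a position counted from the end, the machine has to buffer the most recent 2 symbols. Make each state the string of the last up-to-2 symbols read; on input `x` shift the window left and append `x`. Accept when the buffered window has length 2 and begins with `a`.
With 7 states:
        a   b  
>  q0   q1  q2 
   q1   q3  q4 
   q2   q5  q6 
 * q3   q3  q4 
 * q4   q5  q6 
   q5   q3  q4 
   q6   q5  q6 
(> = start, * = accepting)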